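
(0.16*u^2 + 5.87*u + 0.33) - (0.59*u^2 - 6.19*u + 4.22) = -0.43*u^2 + 12.06*u - 3.89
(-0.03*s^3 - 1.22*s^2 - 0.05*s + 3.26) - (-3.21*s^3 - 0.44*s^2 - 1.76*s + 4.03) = 3.18*s^3 - 0.78*s^2 + 1.71*s - 0.77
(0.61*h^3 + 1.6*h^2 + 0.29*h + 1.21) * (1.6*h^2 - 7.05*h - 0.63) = 0.976*h^5 - 1.7405*h^4 - 11.2003*h^3 - 1.1165*h^2 - 8.7132*h - 0.7623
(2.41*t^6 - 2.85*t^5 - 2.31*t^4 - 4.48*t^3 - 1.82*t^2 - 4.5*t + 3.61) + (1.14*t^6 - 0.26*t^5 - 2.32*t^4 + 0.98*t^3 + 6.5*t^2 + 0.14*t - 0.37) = 3.55*t^6 - 3.11*t^5 - 4.63*t^4 - 3.5*t^3 + 4.68*t^2 - 4.36*t + 3.24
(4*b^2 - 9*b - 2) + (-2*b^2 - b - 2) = 2*b^2 - 10*b - 4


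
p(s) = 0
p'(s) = 0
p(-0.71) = 0.00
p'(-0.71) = 0.00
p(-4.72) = 0.00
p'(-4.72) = 0.00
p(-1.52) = 0.00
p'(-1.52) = 0.00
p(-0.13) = 0.00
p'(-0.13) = 0.00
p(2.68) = 0.00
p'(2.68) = 0.00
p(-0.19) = 0.00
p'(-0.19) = 0.00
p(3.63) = 0.00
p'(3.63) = 0.00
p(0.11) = 0.00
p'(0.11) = 0.00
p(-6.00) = 0.00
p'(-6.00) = 0.00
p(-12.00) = 0.00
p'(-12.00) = 0.00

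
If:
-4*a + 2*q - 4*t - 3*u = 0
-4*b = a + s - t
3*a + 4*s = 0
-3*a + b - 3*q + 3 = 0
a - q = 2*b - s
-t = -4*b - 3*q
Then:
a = 18/19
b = 3/38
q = 3/38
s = -27/38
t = 21/38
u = -37/19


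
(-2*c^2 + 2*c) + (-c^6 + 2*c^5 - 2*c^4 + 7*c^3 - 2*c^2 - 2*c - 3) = -c^6 + 2*c^5 - 2*c^4 + 7*c^3 - 4*c^2 - 3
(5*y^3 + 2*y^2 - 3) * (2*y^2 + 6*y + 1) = 10*y^5 + 34*y^4 + 17*y^3 - 4*y^2 - 18*y - 3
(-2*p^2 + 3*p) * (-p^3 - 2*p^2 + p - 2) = 2*p^5 + p^4 - 8*p^3 + 7*p^2 - 6*p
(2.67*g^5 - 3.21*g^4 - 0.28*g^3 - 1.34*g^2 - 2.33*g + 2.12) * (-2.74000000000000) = -7.3158*g^5 + 8.7954*g^4 + 0.7672*g^3 + 3.6716*g^2 + 6.3842*g - 5.8088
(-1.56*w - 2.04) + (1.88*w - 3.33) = 0.32*w - 5.37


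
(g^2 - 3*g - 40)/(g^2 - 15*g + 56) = (g + 5)/(g - 7)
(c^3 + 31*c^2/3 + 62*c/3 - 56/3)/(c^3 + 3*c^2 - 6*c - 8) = (c^2 + 19*c/3 - 14/3)/(c^2 - c - 2)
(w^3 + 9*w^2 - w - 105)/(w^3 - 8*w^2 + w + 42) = (w^2 + 12*w + 35)/(w^2 - 5*w - 14)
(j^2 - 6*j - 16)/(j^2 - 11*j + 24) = (j + 2)/(j - 3)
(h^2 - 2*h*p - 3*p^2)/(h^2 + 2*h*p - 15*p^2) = (h + p)/(h + 5*p)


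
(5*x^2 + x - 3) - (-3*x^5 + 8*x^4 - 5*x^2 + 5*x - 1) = 3*x^5 - 8*x^4 + 10*x^2 - 4*x - 2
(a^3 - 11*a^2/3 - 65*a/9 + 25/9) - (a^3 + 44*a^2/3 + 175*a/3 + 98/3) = -55*a^2/3 - 590*a/9 - 269/9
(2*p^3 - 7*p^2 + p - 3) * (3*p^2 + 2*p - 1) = 6*p^5 - 17*p^4 - 13*p^3 - 7*p + 3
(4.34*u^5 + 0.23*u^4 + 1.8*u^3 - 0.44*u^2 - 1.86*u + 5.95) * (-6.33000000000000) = -27.4722*u^5 - 1.4559*u^4 - 11.394*u^3 + 2.7852*u^2 + 11.7738*u - 37.6635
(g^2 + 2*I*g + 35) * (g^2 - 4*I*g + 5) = g^4 - 2*I*g^3 + 48*g^2 - 130*I*g + 175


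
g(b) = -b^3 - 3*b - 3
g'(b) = -3*b^2 - 3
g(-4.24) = 85.95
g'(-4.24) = -56.93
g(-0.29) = -2.11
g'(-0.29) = -3.25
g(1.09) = -7.57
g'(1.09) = -6.56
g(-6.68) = 315.12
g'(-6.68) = -136.87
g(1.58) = -11.68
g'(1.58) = -10.49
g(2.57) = -27.68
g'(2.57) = -22.81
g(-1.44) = 4.31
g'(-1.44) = -9.22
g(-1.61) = 6.00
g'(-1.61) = -10.78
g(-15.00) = 3417.00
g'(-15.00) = -678.00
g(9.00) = -759.00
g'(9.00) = -246.00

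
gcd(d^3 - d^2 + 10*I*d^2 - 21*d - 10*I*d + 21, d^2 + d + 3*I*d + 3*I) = d + 3*I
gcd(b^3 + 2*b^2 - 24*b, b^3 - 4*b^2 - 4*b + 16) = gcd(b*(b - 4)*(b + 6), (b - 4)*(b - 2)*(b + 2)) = b - 4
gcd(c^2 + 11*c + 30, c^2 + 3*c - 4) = 1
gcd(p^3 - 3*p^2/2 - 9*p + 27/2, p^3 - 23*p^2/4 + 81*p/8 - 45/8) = p^2 - 9*p/2 + 9/2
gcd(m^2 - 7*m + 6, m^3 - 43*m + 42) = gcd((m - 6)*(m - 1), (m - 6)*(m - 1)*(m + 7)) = m^2 - 7*m + 6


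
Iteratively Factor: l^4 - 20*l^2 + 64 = (l + 4)*(l^3 - 4*l^2 - 4*l + 16) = (l - 4)*(l + 4)*(l^2 - 4) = (l - 4)*(l - 2)*(l + 4)*(l + 2)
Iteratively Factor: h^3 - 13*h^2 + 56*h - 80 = (h - 4)*(h^2 - 9*h + 20) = (h - 4)^2*(h - 5)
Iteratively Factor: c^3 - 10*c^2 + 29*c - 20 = (c - 1)*(c^2 - 9*c + 20) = (c - 5)*(c - 1)*(c - 4)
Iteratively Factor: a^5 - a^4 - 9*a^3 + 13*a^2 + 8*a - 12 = (a + 3)*(a^4 - 4*a^3 + 3*a^2 + 4*a - 4) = (a - 2)*(a + 3)*(a^3 - 2*a^2 - a + 2) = (a - 2)^2*(a + 3)*(a^2 - 1) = (a - 2)^2*(a + 1)*(a + 3)*(a - 1)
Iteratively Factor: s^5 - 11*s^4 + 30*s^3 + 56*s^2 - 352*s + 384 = (s - 4)*(s^4 - 7*s^3 + 2*s^2 + 64*s - 96) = (s - 4)^2*(s^3 - 3*s^2 - 10*s + 24) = (s - 4)^3*(s^2 + s - 6) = (s - 4)^3*(s - 2)*(s + 3)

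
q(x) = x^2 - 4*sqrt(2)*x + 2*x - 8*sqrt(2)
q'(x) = 2*x - 4*sqrt(2) + 2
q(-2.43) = 3.48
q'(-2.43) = -8.52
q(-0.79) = -7.80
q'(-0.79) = -5.24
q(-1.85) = -1.13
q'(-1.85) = -7.36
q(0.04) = -11.46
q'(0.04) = -3.58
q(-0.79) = -7.80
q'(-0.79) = -5.24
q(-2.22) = 1.73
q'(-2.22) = -8.10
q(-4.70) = 27.96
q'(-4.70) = -13.06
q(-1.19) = -5.55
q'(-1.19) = -6.04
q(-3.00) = 8.66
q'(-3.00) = -9.66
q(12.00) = 88.80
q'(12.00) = 20.34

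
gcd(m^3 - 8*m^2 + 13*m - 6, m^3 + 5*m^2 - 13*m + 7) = m^2 - 2*m + 1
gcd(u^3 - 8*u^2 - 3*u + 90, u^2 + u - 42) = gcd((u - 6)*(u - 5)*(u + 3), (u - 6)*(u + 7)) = u - 6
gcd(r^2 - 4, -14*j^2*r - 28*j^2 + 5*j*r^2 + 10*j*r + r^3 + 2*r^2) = r + 2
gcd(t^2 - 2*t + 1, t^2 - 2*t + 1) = t^2 - 2*t + 1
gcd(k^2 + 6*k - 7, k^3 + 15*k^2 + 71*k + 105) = k + 7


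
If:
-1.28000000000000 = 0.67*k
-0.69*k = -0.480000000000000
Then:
No Solution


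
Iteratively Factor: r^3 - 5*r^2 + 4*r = (r)*(r^2 - 5*r + 4) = r*(r - 1)*(r - 4)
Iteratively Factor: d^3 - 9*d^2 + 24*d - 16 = (d - 4)*(d^2 - 5*d + 4) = (d - 4)*(d - 1)*(d - 4)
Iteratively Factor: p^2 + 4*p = (p)*(p + 4)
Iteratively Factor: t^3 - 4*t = (t)*(t^2 - 4) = t*(t + 2)*(t - 2)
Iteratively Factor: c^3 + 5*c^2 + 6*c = (c + 2)*(c^2 + 3*c) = (c + 2)*(c + 3)*(c)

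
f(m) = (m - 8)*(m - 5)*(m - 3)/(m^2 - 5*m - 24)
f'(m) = (5 - 2*m)*(m - 8)*(m - 5)*(m - 3)/(m^2 - 5*m - 24)^2 + (m - 8)*(m - 5)/(m^2 - 5*m - 24) + (m - 8)*(m - 3)/(m^2 - 5*m - 24) + (m - 5)*(m - 3)/(m^2 - 5*m - 24) = (m^2 + 6*m - 39)/(m^2 + 6*m + 9)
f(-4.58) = -45.96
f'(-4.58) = -18.23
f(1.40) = 1.31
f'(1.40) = -1.48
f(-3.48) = -114.48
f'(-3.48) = -207.33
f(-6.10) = -32.58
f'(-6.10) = -3.99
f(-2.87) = 355.36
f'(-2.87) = -2839.24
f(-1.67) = 23.42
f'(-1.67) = -26.14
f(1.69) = 0.92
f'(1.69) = -1.18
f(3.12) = -0.04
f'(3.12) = -0.28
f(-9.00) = -28.00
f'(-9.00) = -0.33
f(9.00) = 2.00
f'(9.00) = 0.67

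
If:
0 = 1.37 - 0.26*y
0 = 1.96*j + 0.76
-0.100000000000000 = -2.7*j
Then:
No Solution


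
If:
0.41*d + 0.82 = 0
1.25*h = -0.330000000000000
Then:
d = -2.00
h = -0.26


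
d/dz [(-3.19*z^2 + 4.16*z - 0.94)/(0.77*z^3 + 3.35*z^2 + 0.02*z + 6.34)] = (2.4563*z^4 - 6.4064*z^3 - 11.8284*z^2 - 34.1512*z + 26.3932)/(0.5929*z^6 + 5.159*z^5 + 11.2533*z^4 + 9.8976*z^3 + 42.4784*z^2 + 0.2536*z + 40.1956)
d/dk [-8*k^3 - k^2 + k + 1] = -24*k^2 - 2*k + 1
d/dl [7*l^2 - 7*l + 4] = 14*l - 7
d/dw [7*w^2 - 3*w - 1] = 14*w - 3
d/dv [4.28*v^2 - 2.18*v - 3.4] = 8.56*v - 2.18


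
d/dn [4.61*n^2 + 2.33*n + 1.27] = 9.22*n + 2.33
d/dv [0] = 0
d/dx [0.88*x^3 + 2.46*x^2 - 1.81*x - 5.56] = 2.64*x^2 + 4.92*x - 1.81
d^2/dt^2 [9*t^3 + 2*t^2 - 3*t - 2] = 54*t + 4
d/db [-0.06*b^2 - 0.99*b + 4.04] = -0.12*b - 0.99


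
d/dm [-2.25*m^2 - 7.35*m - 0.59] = -4.5*m - 7.35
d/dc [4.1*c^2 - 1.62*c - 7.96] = 8.2*c - 1.62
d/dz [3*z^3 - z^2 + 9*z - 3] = 9*z^2 - 2*z + 9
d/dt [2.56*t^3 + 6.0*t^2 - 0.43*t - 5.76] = 7.68*t^2 + 12.0*t - 0.43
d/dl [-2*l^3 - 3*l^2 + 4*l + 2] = -6*l^2 - 6*l + 4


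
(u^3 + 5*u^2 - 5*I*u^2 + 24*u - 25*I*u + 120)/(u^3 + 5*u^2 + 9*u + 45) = (u - 8*I)/(u - 3*I)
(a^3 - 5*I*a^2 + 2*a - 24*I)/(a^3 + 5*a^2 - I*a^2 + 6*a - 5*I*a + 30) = (a - 4*I)/(a + 5)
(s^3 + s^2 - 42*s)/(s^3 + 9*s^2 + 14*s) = (s - 6)/(s + 2)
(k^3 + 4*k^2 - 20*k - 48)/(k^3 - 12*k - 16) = (k + 6)/(k + 2)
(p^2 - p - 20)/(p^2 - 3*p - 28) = (p - 5)/(p - 7)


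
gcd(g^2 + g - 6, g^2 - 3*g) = 1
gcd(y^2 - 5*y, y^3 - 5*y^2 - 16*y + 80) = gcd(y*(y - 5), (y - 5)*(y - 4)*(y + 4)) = y - 5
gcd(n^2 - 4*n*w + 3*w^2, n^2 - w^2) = -n + w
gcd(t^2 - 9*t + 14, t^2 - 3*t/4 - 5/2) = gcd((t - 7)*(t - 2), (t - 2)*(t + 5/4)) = t - 2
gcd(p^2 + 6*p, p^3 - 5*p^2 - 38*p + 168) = p + 6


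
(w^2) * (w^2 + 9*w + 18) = w^4 + 9*w^3 + 18*w^2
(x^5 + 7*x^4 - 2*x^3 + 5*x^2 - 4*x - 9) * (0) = 0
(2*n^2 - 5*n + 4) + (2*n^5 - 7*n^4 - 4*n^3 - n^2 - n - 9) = 2*n^5 - 7*n^4 - 4*n^3 + n^2 - 6*n - 5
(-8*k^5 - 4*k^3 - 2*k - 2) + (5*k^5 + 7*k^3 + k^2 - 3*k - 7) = -3*k^5 + 3*k^3 + k^2 - 5*k - 9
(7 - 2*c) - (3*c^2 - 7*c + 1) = -3*c^2 + 5*c + 6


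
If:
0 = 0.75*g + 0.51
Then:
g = -0.68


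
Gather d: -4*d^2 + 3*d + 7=-4*d^2 + 3*d + 7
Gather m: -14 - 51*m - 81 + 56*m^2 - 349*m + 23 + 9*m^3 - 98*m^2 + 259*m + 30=9*m^3 - 42*m^2 - 141*m - 42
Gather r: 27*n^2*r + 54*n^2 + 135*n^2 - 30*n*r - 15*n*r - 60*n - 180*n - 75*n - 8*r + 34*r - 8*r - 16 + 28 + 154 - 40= 189*n^2 - 315*n + r*(27*n^2 - 45*n + 18) + 126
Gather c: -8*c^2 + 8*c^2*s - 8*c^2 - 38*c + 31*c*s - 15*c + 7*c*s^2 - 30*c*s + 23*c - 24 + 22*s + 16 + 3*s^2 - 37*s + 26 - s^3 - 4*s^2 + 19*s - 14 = c^2*(8*s - 16) + c*(7*s^2 + s - 30) - s^3 - s^2 + 4*s + 4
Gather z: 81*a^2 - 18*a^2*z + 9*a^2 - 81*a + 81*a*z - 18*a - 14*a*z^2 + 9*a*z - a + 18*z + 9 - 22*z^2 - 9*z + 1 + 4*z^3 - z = 90*a^2 - 100*a + 4*z^3 + z^2*(-14*a - 22) + z*(-18*a^2 + 90*a + 8) + 10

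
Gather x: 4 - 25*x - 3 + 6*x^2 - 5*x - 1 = 6*x^2 - 30*x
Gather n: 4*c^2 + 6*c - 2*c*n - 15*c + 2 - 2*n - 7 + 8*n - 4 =4*c^2 - 9*c + n*(6 - 2*c) - 9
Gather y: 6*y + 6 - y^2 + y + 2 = -y^2 + 7*y + 8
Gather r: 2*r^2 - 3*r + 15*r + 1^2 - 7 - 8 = 2*r^2 + 12*r - 14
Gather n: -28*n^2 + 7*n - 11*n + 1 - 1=-28*n^2 - 4*n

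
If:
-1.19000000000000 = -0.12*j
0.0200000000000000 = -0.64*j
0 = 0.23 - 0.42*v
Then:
No Solution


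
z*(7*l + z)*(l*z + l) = 7*l^2*z^2 + 7*l^2*z + l*z^3 + l*z^2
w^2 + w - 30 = (w - 5)*(w + 6)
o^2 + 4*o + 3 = (o + 1)*(o + 3)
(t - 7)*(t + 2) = t^2 - 5*t - 14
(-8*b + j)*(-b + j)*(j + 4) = 8*b^2*j + 32*b^2 - 9*b*j^2 - 36*b*j + j^3 + 4*j^2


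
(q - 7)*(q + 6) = q^2 - q - 42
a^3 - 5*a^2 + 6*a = a*(a - 3)*(a - 2)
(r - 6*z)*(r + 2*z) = r^2 - 4*r*z - 12*z^2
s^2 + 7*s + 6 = (s + 1)*(s + 6)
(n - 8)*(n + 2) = n^2 - 6*n - 16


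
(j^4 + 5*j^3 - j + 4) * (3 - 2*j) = -2*j^5 - 7*j^4 + 15*j^3 + 2*j^2 - 11*j + 12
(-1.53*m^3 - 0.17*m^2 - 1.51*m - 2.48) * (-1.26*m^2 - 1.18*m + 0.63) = 1.9278*m^5 + 2.0196*m^4 + 1.1393*m^3 + 4.7995*m^2 + 1.9751*m - 1.5624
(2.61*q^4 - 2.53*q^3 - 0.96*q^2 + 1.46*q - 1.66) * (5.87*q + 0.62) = 15.3207*q^5 - 13.2329*q^4 - 7.2038*q^3 + 7.975*q^2 - 8.839*q - 1.0292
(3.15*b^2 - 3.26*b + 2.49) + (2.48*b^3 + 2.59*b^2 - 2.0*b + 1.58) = 2.48*b^3 + 5.74*b^2 - 5.26*b + 4.07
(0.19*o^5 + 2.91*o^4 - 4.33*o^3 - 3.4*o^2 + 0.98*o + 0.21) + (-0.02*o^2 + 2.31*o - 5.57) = 0.19*o^5 + 2.91*o^4 - 4.33*o^3 - 3.42*o^2 + 3.29*o - 5.36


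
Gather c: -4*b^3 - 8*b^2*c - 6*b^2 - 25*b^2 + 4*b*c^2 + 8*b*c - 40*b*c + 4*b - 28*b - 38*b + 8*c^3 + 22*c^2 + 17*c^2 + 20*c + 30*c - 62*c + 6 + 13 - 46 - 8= -4*b^3 - 31*b^2 - 62*b + 8*c^3 + c^2*(4*b + 39) + c*(-8*b^2 - 32*b - 12) - 35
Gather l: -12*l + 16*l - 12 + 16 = 4*l + 4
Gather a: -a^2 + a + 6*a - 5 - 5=-a^2 + 7*a - 10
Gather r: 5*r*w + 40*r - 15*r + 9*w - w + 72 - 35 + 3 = r*(5*w + 25) + 8*w + 40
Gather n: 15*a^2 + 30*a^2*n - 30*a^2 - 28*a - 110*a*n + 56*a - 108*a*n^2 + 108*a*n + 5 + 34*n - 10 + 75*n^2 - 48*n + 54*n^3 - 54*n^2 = -15*a^2 + 28*a + 54*n^3 + n^2*(21 - 108*a) + n*(30*a^2 - 2*a - 14) - 5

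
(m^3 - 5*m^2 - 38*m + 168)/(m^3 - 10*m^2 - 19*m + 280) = (m^2 + 2*m - 24)/(m^2 - 3*m - 40)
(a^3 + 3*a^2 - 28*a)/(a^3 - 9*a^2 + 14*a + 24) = a*(a + 7)/(a^2 - 5*a - 6)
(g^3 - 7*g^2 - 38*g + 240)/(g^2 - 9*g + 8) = (g^2 + g - 30)/(g - 1)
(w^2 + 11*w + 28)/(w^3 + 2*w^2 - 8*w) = (w + 7)/(w*(w - 2))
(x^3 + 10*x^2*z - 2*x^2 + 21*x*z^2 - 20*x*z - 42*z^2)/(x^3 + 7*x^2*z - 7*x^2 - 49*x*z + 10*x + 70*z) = (x + 3*z)/(x - 5)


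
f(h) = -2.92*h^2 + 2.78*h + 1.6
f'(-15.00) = 90.38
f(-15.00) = -697.10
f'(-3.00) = 20.30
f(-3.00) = -33.02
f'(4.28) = -22.22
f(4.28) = -39.99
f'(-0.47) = 5.52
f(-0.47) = -0.35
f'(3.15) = -15.62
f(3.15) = -18.62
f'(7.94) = -43.59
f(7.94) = -160.41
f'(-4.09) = 26.67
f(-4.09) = -58.62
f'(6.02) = -32.38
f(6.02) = -87.49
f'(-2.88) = 19.60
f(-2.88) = -30.63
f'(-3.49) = 23.16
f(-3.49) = -43.67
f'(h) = 2.78 - 5.84*h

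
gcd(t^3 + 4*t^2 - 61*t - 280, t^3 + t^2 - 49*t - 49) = t + 7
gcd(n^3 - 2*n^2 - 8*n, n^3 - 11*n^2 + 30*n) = n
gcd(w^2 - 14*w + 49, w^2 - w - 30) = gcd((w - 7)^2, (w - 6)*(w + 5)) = 1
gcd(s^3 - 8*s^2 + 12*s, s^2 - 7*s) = s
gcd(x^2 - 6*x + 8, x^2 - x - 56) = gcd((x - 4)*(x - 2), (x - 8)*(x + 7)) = 1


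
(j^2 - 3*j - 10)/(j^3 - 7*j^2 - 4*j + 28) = (j - 5)/(j^2 - 9*j + 14)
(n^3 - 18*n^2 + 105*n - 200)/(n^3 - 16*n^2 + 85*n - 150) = (n - 8)/(n - 6)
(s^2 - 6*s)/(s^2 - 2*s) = (s - 6)/(s - 2)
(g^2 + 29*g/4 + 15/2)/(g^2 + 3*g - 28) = (4*g^2 + 29*g + 30)/(4*(g^2 + 3*g - 28))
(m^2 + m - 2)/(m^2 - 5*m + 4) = (m + 2)/(m - 4)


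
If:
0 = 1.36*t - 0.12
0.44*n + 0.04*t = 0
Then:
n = -0.01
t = 0.09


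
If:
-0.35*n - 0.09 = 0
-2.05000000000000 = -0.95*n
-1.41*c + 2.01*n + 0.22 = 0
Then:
No Solution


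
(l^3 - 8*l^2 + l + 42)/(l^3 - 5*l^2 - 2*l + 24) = (l - 7)/(l - 4)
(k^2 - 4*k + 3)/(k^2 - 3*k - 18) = (-k^2 + 4*k - 3)/(-k^2 + 3*k + 18)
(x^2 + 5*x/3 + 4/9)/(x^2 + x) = (9*x^2 + 15*x + 4)/(9*x*(x + 1))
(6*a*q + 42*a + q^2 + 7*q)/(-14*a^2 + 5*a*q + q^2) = (6*a*q + 42*a + q^2 + 7*q)/(-14*a^2 + 5*a*q + q^2)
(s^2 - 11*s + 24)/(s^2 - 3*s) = (s - 8)/s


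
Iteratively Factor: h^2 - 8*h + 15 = (h - 5)*(h - 3)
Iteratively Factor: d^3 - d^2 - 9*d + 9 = (d + 3)*(d^2 - 4*d + 3) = (d - 1)*(d + 3)*(d - 3)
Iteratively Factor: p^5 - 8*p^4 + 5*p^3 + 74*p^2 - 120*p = (p)*(p^4 - 8*p^3 + 5*p^2 + 74*p - 120) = p*(p - 2)*(p^3 - 6*p^2 - 7*p + 60) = p*(p - 5)*(p - 2)*(p^2 - p - 12) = p*(p - 5)*(p - 2)*(p + 3)*(p - 4)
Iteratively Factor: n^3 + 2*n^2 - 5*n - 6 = (n - 2)*(n^2 + 4*n + 3) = (n - 2)*(n + 3)*(n + 1)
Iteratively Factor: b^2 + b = (b + 1)*(b)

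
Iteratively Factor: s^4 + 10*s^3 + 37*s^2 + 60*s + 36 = (s + 3)*(s^3 + 7*s^2 + 16*s + 12) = (s + 2)*(s + 3)*(s^2 + 5*s + 6) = (s + 2)^2*(s + 3)*(s + 3)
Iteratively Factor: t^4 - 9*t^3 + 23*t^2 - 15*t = (t - 3)*(t^3 - 6*t^2 + 5*t) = (t - 5)*(t - 3)*(t^2 - t) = (t - 5)*(t - 3)*(t - 1)*(t)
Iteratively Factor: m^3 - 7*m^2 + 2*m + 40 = (m - 5)*(m^2 - 2*m - 8) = (m - 5)*(m - 4)*(m + 2)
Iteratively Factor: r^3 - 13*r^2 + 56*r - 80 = (r - 4)*(r^2 - 9*r + 20) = (r - 5)*(r - 4)*(r - 4)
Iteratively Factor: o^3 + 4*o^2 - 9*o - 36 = (o - 3)*(o^2 + 7*o + 12) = (o - 3)*(o + 3)*(o + 4)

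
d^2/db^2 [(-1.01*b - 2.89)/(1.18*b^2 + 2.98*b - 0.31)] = (-(1.01*b + 2.89)*(2.36*b + 2.98)*(4.72*b + 5.96) + (7.1508*b + 12.84)*(1.18*b^2 + 2.98*b - 0.31))/(1.18*b^2 + 2.98*b - 0.31)^3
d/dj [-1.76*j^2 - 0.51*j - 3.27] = -3.52*j - 0.51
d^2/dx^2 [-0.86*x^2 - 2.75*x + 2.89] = -1.72000000000000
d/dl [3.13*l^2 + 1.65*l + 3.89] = 6.26*l + 1.65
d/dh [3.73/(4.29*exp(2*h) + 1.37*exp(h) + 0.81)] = (-32.0034*exp(h) - 5.1101)*exp(h)/(4.29*exp(2*h) + 1.37*exp(h) + 0.81)^2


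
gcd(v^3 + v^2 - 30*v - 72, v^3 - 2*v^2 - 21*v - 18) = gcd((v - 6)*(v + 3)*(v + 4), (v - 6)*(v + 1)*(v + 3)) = v^2 - 3*v - 18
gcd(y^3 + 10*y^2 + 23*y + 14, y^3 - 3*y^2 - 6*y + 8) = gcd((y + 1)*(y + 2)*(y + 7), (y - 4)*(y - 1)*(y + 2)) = y + 2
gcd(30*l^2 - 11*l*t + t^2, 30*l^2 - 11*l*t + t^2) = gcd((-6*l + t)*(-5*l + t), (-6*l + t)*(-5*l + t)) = 30*l^2 - 11*l*t + t^2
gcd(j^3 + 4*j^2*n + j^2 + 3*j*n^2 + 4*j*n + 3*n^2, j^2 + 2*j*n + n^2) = j + n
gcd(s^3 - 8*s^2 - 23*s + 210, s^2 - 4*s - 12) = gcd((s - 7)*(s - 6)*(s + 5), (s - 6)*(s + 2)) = s - 6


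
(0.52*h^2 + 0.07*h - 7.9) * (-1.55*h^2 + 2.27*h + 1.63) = -0.806*h^4 + 1.0719*h^3 + 13.2515*h^2 - 17.8189*h - 12.877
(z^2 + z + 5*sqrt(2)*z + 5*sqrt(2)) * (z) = z^3 + z^2 + 5*sqrt(2)*z^2 + 5*sqrt(2)*z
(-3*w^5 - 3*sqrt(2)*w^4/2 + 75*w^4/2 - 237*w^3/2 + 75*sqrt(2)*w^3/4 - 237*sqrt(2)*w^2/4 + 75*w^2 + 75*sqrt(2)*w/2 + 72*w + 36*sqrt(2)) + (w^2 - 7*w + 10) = -3*w^5 - 3*sqrt(2)*w^4/2 + 75*w^4/2 - 237*w^3/2 + 75*sqrt(2)*w^3/4 - 237*sqrt(2)*w^2/4 + 76*w^2 + 75*sqrt(2)*w/2 + 65*w + 10 + 36*sqrt(2)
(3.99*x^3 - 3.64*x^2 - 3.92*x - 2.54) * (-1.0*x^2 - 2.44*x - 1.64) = -3.99*x^5 - 6.0956*x^4 + 6.258*x^3 + 18.0744*x^2 + 12.6264*x + 4.1656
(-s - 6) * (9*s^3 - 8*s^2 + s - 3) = -9*s^4 - 46*s^3 + 47*s^2 - 3*s + 18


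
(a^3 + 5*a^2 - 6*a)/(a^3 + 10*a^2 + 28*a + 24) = a*(a - 1)/(a^2 + 4*a + 4)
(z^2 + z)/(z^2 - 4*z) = (z + 1)/(z - 4)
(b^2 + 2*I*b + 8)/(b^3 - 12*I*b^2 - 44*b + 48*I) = (b + 4*I)/(b^2 - 10*I*b - 24)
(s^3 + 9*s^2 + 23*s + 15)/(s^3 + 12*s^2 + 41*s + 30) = (s + 3)/(s + 6)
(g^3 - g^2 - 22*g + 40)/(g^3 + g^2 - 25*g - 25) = (g^2 - 6*g + 8)/(g^2 - 4*g - 5)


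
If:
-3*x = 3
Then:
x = -1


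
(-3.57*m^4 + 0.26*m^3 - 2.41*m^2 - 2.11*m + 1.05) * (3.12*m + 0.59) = -11.1384*m^5 - 1.2951*m^4 - 7.3658*m^3 - 8.0051*m^2 + 2.0311*m + 0.6195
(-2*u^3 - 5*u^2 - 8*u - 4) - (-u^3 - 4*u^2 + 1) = -u^3 - u^2 - 8*u - 5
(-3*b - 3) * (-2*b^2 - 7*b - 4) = 6*b^3 + 27*b^2 + 33*b + 12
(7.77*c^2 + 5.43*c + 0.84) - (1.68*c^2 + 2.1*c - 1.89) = 6.09*c^2 + 3.33*c + 2.73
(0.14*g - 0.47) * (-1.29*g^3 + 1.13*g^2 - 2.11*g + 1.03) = -0.1806*g^4 + 0.7645*g^3 - 0.8265*g^2 + 1.1359*g - 0.4841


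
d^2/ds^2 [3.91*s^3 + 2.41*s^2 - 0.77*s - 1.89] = 23.46*s + 4.82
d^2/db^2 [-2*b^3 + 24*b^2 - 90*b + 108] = 48 - 12*b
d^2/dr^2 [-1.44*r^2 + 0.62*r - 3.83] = -2.88000000000000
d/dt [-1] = 0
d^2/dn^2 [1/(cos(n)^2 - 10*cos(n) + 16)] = (-8*sin(n)^4 + 76*sin(n)^2 - 395*cos(n) + 15*cos(3*n) + 268)/(2*(cos(n) - 8)^3*(cos(n) - 2)^3)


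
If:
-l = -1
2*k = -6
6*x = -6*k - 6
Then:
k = -3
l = 1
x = 2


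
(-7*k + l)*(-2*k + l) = 14*k^2 - 9*k*l + l^2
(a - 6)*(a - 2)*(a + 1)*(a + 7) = a^4 - 45*a^2 + 40*a + 84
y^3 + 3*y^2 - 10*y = y*(y - 2)*(y + 5)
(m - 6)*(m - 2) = m^2 - 8*m + 12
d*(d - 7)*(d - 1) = d^3 - 8*d^2 + 7*d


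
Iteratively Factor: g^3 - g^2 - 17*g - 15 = (g + 3)*(g^2 - 4*g - 5) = (g - 5)*(g + 3)*(g + 1)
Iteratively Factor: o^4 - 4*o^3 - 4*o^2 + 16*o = (o - 2)*(o^3 - 2*o^2 - 8*o) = o*(o - 2)*(o^2 - 2*o - 8) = o*(o - 4)*(o - 2)*(o + 2)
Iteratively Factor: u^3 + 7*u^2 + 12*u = (u)*(u^2 + 7*u + 12) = u*(u + 4)*(u + 3)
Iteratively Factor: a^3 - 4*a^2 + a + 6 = (a - 3)*(a^2 - a - 2) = (a - 3)*(a + 1)*(a - 2)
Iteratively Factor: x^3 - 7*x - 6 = (x - 3)*(x^2 + 3*x + 2) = (x - 3)*(x + 1)*(x + 2)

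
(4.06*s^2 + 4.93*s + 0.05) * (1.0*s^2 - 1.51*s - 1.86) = 4.06*s^4 - 1.2006*s^3 - 14.9459*s^2 - 9.2453*s - 0.093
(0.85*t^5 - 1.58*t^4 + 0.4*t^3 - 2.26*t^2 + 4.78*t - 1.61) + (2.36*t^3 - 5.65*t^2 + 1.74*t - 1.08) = 0.85*t^5 - 1.58*t^4 + 2.76*t^3 - 7.91*t^2 + 6.52*t - 2.69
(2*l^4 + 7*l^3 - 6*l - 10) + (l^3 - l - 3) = 2*l^4 + 8*l^3 - 7*l - 13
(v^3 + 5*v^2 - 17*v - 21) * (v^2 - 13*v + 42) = v^5 - 8*v^4 - 40*v^3 + 410*v^2 - 441*v - 882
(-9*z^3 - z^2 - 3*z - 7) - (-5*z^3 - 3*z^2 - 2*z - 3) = -4*z^3 + 2*z^2 - z - 4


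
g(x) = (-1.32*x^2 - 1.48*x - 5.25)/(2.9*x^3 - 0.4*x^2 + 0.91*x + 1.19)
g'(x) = (-2.64*x - 1.48)/(2.9*x^3 - 0.4*x^2 + 0.91*x + 1.19) + (-8.7*x^2 + 0.8*x - 0.91)*(-1.32*x^2 - 1.48*x - 5.25)/(2.9*x^3 - 0.4*x^2 + 0.91*x + 1.19)^2 = (3.828*x^4 + 8.584*x^3 + 43.8818*x^2 - 7.3416*x + 3.0163)/(8.41*x^6 - 2.32*x^5 + 5.438*x^4 + 6.174*x^3 - 0.1239*x^2 + 2.1658*x + 1.4161)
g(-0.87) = 2.73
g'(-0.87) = 11.90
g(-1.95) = 0.31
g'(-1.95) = 0.32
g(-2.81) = 0.17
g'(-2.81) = 0.09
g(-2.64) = 0.18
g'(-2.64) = 0.11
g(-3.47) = 0.13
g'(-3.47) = 0.05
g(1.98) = -0.56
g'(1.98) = 0.50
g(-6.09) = 0.07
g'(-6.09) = 0.01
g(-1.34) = 0.73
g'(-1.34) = 1.40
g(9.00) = -0.06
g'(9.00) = 0.01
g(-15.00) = 0.03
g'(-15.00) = 0.00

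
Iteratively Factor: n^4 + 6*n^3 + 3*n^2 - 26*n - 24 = (n + 3)*(n^3 + 3*n^2 - 6*n - 8) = (n - 2)*(n + 3)*(n^2 + 5*n + 4) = (n - 2)*(n + 1)*(n + 3)*(n + 4)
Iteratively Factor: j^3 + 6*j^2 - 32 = (j - 2)*(j^2 + 8*j + 16) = (j - 2)*(j + 4)*(j + 4)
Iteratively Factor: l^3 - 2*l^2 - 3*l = (l - 3)*(l^2 + l) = (l - 3)*(l + 1)*(l)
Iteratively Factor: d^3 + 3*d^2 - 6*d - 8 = (d - 2)*(d^2 + 5*d + 4) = (d - 2)*(d + 1)*(d + 4)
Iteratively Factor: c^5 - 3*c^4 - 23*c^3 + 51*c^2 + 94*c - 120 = (c - 5)*(c^4 + 2*c^3 - 13*c^2 - 14*c + 24) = (c - 5)*(c - 1)*(c^3 + 3*c^2 - 10*c - 24) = (c - 5)*(c - 1)*(c + 4)*(c^2 - c - 6) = (c - 5)*(c - 3)*(c - 1)*(c + 4)*(c + 2)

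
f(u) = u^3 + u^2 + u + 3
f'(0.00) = 1.00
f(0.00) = 3.00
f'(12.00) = 457.00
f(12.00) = 1887.00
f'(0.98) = 5.84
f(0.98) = 5.88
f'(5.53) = 103.80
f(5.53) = 208.22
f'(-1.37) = 3.89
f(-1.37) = 0.94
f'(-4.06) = 42.33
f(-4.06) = -51.50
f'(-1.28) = 3.36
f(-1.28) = 1.26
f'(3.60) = 47.08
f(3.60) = 66.22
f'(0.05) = 1.11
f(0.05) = 3.05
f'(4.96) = 84.72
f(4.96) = 154.59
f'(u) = 3*u^2 + 2*u + 1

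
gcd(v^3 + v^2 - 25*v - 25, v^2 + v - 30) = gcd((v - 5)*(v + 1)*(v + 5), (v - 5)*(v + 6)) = v - 5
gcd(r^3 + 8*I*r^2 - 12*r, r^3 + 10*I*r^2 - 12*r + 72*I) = r + 6*I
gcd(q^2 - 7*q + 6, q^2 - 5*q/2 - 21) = q - 6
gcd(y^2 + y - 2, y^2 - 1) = y - 1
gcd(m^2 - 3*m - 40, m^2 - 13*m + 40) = m - 8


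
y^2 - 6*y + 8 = (y - 4)*(y - 2)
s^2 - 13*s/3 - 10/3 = (s - 5)*(s + 2/3)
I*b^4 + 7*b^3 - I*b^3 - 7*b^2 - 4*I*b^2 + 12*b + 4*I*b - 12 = (b - 6*I)*(b - 2*I)*(b + I)*(I*b - I)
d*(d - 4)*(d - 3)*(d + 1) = d^4 - 6*d^3 + 5*d^2 + 12*d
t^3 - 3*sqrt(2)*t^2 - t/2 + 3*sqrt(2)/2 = (t - 3*sqrt(2))*(t - sqrt(2)/2)*(t + sqrt(2)/2)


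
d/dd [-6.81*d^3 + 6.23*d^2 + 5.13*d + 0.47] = -20.43*d^2 + 12.46*d + 5.13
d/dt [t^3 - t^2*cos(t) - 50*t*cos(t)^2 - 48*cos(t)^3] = t^2*sin(t) + 3*t^2 + 50*t*sin(2*t) - 2*t*cos(t) + 144*sin(t)*cos(t)^2 - 50*cos(t)^2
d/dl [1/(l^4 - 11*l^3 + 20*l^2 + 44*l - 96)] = (-4*l^3 + 33*l^2 - 40*l - 44)/(l^4 - 11*l^3 + 20*l^2 + 44*l - 96)^2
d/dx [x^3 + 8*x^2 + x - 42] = 3*x^2 + 16*x + 1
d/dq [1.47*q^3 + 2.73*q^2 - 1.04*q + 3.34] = 4.41*q^2 + 5.46*q - 1.04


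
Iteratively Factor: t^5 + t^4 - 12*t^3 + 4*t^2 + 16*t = (t - 2)*(t^4 + 3*t^3 - 6*t^2 - 8*t) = (t - 2)*(t + 4)*(t^3 - t^2 - 2*t) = t*(t - 2)*(t + 4)*(t^2 - t - 2) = t*(t - 2)^2*(t + 4)*(t + 1)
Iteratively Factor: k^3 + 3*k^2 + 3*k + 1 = (k + 1)*(k^2 + 2*k + 1) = (k + 1)^2*(k + 1)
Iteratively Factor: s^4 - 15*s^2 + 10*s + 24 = (s - 2)*(s^3 + 2*s^2 - 11*s - 12) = (s - 2)*(s + 4)*(s^2 - 2*s - 3) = (s - 3)*(s - 2)*(s + 4)*(s + 1)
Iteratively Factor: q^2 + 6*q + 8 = (q + 4)*(q + 2)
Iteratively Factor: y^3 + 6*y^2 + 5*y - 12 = (y + 3)*(y^2 + 3*y - 4) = (y - 1)*(y + 3)*(y + 4)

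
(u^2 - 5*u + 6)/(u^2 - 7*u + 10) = (u - 3)/(u - 5)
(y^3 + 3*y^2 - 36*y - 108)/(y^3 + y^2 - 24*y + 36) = (y^2 - 3*y - 18)/(y^2 - 5*y + 6)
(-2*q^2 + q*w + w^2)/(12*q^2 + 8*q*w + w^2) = (-q + w)/(6*q + w)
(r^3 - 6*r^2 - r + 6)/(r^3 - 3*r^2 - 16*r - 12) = (r - 1)/(r + 2)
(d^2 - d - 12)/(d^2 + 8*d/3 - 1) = 3*(d - 4)/(3*d - 1)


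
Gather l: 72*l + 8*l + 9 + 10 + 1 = 80*l + 20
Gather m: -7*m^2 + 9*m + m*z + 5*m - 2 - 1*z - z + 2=-7*m^2 + m*(z + 14) - 2*z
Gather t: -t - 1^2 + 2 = 1 - t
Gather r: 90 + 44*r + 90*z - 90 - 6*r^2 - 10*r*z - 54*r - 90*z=-6*r^2 + r*(-10*z - 10)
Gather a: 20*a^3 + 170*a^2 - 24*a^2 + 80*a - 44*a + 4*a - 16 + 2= 20*a^3 + 146*a^2 + 40*a - 14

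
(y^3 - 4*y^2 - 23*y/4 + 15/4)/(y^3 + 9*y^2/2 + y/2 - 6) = (2*y^2 - 11*y + 5)/(2*(y^2 + 3*y - 4))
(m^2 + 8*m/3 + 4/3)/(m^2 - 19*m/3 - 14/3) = (m + 2)/(m - 7)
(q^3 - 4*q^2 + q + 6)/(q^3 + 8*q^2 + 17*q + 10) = (q^2 - 5*q + 6)/(q^2 + 7*q + 10)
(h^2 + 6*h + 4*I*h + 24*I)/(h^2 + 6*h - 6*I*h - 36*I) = (h + 4*I)/(h - 6*I)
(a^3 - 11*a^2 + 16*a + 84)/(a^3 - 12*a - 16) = (a^2 - 13*a + 42)/(a^2 - 2*a - 8)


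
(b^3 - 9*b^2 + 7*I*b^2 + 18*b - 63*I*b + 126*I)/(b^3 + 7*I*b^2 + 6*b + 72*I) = (b^3 + b^2*(-9 + 7*I) + b*(18 - 63*I) + 126*I)/(b^3 + 7*I*b^2 + 6*b + 72*I)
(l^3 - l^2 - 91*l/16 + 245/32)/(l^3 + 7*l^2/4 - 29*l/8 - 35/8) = (l - 7/4)/(l + 1)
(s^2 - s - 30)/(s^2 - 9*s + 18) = (s + 5)/(s - 3)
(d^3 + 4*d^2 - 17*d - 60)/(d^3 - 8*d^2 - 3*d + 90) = (d^2 + d - 20)/(d^2 - 11*d + 30)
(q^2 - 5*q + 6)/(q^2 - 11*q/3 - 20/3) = 3*(-q^2 + 5*q - 6)/(-3*q^2 + 11*q + 20)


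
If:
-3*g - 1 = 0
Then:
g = -1/3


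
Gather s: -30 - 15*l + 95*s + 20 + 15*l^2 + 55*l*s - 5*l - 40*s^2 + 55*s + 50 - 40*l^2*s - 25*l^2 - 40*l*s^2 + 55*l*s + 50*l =-10*l^2 + 30*l + s^2*(-40*l - 40) + s*(-40*l^2 + 110*l + 150) + 40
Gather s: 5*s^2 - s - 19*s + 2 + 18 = 5*s^2 - 20*s + 20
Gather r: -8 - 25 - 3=-36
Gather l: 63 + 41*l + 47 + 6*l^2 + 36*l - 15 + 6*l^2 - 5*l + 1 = 12*l^2 + 72*l + 96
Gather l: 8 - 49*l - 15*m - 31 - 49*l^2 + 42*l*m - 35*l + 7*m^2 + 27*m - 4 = -49*l^2 + l*(42*m - 84) + 7*m^2 + 12*m - 27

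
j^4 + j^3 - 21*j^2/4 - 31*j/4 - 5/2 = (j - 5/2)*(j + 1/2)*(j + 1)*(j + 2)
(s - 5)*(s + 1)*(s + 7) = s^3 + 3*s^2 - 33*s - 35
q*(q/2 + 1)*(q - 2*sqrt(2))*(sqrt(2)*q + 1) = sqrt(2)*q^4/2 - 3*q^3/2 + sqrt(2)*q^3 - 3*q^2 - sqrt(2)*q^2 - 2*sqrt(2)*q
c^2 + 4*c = c*(c + 4)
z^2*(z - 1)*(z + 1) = z^4 - z^2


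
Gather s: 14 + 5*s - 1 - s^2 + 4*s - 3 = -s^2 + 9*s + 10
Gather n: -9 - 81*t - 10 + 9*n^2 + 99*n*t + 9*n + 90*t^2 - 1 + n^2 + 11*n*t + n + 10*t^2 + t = 10*n^2 + n*(110*t + 10) + 100*t^2 - 80*t - 20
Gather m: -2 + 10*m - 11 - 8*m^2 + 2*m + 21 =-8*m^2 + 12*m + 8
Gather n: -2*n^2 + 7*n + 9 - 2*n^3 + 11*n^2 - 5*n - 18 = -2*n^3 + 9*n^2 + 2*n - 9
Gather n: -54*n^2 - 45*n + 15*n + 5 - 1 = -54*n^2 - 30*n + 4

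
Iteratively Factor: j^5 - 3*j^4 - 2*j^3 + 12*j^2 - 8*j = (j - 2)*(j^4 - j^3 - 4*j^2 + 4*j) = (j - 2)*(j + 2)*(j^3 - 3*j^2 + 2*j) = (j - 2)*(j - 1)*(j + 2)*(j^2 - 2*j) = j*(j - 2)*(j - 1)*(j + 2)*(j - 2)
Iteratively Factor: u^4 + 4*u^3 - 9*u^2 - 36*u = (u + 4)*(u^3 - 9*u) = u*(u + 4)*(u^2 - 9) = u*(u + 3)*(u + 4)*(u - 3)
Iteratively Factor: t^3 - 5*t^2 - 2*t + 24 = (t - 4)*(t^2 - t - 6) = (t - 4)*(t - 3)*(t + 2)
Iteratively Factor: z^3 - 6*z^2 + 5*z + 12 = (z - 3)*(z^2 - 3*z - 4) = (z - 4)*(z - 3)*(z + 1)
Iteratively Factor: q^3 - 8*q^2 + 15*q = (q - 3)*(q^2 - 5*q) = (q - 5)*(q - 3)*(q)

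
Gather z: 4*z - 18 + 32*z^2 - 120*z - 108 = 32*z^2 - 116*z - 126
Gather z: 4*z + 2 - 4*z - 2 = 0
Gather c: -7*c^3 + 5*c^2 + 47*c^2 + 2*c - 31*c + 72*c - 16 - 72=-7*c^3 + 52*c^2 + 43*c - 88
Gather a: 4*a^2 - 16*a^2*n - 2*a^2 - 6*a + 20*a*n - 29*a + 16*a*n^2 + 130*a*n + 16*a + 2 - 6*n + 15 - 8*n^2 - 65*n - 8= a^2*(2 - 16*n) + a*(16*n^2 + 150*n - 19) - 8*n^2 - 71*n + 9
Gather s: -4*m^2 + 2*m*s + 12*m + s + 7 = -4*m^2 + 12*m + s*(2*m + 1) + 7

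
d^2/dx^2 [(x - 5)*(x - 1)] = 2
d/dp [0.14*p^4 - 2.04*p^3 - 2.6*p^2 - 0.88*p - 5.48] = 0.56*p^3 - 6.12*p^2 - 5.2*p - 0.88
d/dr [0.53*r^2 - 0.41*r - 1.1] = 1.06*r - 0.41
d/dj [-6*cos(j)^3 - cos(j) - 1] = (18*cos(j)^2 + 1)*sin(j)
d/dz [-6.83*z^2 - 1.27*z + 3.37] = -13.66*z - 1.27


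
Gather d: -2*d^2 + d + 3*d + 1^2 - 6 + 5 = -2*d^2 + 4*d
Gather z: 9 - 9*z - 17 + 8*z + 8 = -z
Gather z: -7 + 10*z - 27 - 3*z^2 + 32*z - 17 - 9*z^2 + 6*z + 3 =-12*z^2 + 48*z - 48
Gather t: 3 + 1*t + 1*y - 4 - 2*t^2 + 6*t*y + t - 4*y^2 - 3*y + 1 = -2*t^2 + t*(6*y + 2) - 4*y^2 - 2*y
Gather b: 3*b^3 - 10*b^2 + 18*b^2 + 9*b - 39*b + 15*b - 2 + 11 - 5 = 3*b^3 + 8*b^2 - 15*b + 4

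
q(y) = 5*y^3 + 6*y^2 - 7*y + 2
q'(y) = 15*y^2 + 12*y - 7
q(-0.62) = 7.45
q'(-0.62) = -8.67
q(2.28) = 76.49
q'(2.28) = 98.34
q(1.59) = 26.14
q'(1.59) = 50.00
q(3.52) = 269.77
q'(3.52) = 221.10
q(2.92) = 157.20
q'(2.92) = 155.94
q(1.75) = 34.92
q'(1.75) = 59.94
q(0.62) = 1.16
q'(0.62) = 6.21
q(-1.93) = 1.91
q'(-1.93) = 25.71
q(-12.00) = -7690.00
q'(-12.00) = 2009.00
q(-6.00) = -820.00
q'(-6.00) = 461.00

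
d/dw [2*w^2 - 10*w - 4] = 4*w - 10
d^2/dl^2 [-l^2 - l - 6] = -2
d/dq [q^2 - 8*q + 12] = 2*q - 8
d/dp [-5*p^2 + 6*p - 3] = 6 - 10*p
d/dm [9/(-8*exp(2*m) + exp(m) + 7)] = (144*exp(m) - 9)*exp(m)/(-8*exp(2*m) + exp(m) + 7)^2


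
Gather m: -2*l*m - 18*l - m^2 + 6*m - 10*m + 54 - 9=-18*l - m^2 + m*(-2*l - 4) + 45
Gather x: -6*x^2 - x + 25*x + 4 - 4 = -6*x^2 + 24*x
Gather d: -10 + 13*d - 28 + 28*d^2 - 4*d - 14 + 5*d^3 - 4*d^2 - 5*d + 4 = 5*d^3 + 24*d^2 + 4*d - 48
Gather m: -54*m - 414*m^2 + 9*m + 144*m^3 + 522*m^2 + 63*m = 144*m^3 + 108*m^2 + 18*m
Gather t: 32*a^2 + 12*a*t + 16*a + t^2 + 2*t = 32*a^2 + 16*a + t^2 + t*(12*a + 2)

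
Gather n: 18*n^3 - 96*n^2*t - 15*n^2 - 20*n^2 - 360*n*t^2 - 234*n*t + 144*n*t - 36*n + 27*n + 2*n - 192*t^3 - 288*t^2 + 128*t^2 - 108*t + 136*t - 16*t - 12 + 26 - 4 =18*n^3 + n^2*(-96*t - 35) + n*(-360*t^2 - 90*t - 7) - 192*t^3 - 160*t^2 + 12*t + 10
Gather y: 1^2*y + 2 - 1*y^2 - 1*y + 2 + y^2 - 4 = 0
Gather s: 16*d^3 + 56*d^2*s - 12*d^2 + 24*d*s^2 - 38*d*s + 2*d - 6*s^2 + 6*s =16*d^3 - 12*d^2 + 2*d + s^2*(24*d - 6) + s*(56*d^2 - 38*d + 6)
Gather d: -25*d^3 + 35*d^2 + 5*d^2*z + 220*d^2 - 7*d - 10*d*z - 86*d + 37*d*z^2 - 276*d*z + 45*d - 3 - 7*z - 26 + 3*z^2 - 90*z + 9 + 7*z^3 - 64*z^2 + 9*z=-25*d^3 + d^2*(5*z + 255) + d*(37*z^2 - 286*z - 48) + 7*z^3 - 61*z^2 - 88*z - 20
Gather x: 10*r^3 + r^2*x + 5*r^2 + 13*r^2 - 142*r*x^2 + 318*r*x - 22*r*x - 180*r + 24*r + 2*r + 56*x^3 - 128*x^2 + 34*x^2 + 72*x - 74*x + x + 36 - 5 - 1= 10*r^3 + 18*r^2 - 154*r + 56*x^3 + x^2*(-142*r - 94) + x*(r^2 + 296*r - 1) + 30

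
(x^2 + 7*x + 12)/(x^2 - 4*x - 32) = (x + 3)/(x - 8)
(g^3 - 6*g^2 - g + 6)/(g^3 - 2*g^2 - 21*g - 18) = (g - 1)/(g + 3)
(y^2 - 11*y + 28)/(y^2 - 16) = (y - 7)/(y + 4)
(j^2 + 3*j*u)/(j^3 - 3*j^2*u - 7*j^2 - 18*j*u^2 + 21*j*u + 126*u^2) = j/(j^2 - 6*j*u - 7*j + 42*u)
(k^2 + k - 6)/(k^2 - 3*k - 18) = (k - 2)/(k - 6)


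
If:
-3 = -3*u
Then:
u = 1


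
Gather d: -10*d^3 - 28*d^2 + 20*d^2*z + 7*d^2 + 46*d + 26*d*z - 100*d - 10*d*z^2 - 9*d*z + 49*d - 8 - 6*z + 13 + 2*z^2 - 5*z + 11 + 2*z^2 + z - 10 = -10*d^3 + d^2*(20*z - 21) + d*(-10*z^2 + 17*z - 5) + 4*z^2 - 10*z + 6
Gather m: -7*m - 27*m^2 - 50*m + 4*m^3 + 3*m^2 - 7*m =4*m^3 - 24*m^2 - 64*m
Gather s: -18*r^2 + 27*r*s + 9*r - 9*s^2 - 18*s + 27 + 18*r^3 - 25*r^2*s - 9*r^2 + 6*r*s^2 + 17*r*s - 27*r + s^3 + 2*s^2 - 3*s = 18*r^3 - 27*r^2 - 18*r + s^3 + s^2*(6*r - 7) + s*(-25*r^2 + 44*r - 21) + 27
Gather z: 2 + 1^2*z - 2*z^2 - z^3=-z^3 - 2*z^2 + z + 2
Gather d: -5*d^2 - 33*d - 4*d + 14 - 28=-5*d^2 - 37*d - 14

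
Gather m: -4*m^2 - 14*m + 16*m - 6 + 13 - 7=-4*m^2 + 2*m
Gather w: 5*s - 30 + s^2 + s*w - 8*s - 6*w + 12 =s^2 - 3*s + w*(s - 6) - 18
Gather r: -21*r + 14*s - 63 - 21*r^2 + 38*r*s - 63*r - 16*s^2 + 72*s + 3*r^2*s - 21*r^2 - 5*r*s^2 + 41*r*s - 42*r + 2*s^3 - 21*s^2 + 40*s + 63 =r^2*(3*s - 42) + r*(-5*s^2 + 79*s - 126) + 2*s^3 - 37*s^2 + 126*s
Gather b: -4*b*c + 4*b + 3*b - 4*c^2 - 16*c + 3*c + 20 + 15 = b*(7 - 4*c) - 4*c^2 - 13*c + 35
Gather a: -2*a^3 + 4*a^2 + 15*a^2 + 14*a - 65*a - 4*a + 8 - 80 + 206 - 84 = -2*a^3 + 19*a^2 - 55*a + 50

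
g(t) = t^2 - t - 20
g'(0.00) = -1.00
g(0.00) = -20.00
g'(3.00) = 5.00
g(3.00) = -14.00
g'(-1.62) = -4.24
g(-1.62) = -15.76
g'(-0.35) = -1.70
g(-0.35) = -19.53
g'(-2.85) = -6.70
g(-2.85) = -9.03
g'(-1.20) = -3.40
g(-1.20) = -17.36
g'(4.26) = 7.52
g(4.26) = -6.11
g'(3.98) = 6.96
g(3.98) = -8.14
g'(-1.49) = -3.98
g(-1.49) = -16.29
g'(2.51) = 4.02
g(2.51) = -16.21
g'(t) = 2*t - 1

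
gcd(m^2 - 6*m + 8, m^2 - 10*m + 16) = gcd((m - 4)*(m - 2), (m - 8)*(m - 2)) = m - 2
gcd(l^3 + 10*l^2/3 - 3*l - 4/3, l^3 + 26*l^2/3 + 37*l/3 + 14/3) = 1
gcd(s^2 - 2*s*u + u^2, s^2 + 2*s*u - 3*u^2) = s - u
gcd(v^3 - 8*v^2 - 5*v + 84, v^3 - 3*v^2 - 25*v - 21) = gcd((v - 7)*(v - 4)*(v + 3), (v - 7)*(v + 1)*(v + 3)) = v^2 - 4*v - 21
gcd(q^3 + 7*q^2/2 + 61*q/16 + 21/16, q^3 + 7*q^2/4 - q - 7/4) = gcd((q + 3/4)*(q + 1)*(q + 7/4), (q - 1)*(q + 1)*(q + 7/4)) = q^2 + 11*q/4 + 7/4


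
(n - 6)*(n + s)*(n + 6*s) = n^3 + 7*n^2*s - 6*n^2 + 6*n*s^2 - 42*n*s - 36*s^2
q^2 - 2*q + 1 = (q - 1)^2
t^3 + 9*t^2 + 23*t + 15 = (t + 1)*(t + 3)*(t + 5)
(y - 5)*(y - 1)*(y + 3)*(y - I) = y^4 - 3*y^3 - I*y^3 - 13*y^2 + 3*I*y^2 + 15*y + 13*I*y - 15*I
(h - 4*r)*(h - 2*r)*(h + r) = h^3 - 5*h^2*r + 2*h*r^2 + 8*r^3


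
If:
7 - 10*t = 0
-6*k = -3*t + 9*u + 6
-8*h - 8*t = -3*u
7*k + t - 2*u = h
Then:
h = -1631/2060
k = -583/2060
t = 7/10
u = -126/515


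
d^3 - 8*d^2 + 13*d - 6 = (d - 6)*(d - 1)^2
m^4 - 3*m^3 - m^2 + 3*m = m*(m - 3)*(m - 1)*(m + 1)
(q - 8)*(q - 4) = q^2 - 12*q + 32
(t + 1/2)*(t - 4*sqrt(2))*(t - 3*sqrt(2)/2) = t^3 - 11*sqrt(2)*t^2/2 + t^2/2 - 11*sqrt(2)*t/4 + 12*t + 6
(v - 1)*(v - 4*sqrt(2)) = v^2 - 4*sqrt(2)*v - v + 4*sqrt(2)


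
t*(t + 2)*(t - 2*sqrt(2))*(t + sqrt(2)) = t^4 - sqrt(2)*t^3 + 2*t^3 - 4*t^2 - 2*sqrt(2)*t^2 - 8*t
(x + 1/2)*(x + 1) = x^2 + 3*x/2 + 1/2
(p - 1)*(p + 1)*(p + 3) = p^3 + 3*p^2 - p - 3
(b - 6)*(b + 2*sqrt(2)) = b^2 - 6*b + 2*sqrt(2)*b - 12*sqrt(2)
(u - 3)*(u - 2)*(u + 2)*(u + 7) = u^4 + 4*u^3 - 25*u^2 - 16*u + 84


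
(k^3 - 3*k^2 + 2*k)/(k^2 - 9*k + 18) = k*(k^2 - 3*k + 2)/(k^2 - 9*k + 18)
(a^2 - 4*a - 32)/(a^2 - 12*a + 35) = (a^2 - 4*a - 32)/(a^2 - 12*a + 35)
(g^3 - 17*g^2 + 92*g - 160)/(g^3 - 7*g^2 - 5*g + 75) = (g^2 - 12*g + 32)/(g^2 - 2*g - 15)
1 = 1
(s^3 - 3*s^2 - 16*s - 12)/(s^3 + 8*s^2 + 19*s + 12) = (s^2 - 4*s - 12)/(s^2 + 7*s + 12)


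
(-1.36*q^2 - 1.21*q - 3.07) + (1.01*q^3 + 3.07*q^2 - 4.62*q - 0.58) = 1.01*q^3 + 1.71*q^2 - 5.83*q - 3.65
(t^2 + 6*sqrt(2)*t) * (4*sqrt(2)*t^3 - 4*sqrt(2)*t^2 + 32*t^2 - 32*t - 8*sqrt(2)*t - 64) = 4*sqrt(2)*t^5 - 4*sqrt(2)*t^4 + 80*t^4 - 80*t^3 + 184*sqrt(2)*t^3 - 192*sqrt(2)*t^2 - 160*t^2 - 384*sqrt(2)*t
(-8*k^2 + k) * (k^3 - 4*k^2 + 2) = -8*k^5 + 33*k^4 - 4*k^3 - 16*k^2 + 2*k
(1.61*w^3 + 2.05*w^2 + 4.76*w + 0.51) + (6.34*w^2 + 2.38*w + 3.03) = 1.61*w^3 + 8.39*w^2 + 7.14*w + 3.54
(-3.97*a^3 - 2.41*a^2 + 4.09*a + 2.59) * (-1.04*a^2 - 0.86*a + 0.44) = 4.1288*a^5 + 5.9206*a^4 - 3.9278*a^3 - 7.2714*a^2 - 0.4278*a + 1.1396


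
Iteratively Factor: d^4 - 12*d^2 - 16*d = (d)*(d^3 - 12*d - 16) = d*(d + 2)*(d^2 - 2*d - 8) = d*(d - 4)*(d + 2)*(d + 2)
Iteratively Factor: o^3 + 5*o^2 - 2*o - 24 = (o + 3)*(o^2 + 2*o - 8) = (o - 2)*(o + 3)*(o + 4)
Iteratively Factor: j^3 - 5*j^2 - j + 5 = (j - 1)*(j^2 - 4*j - 5) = (j - 1)*(j + 1)*(j - 5)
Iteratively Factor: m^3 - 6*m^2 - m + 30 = (m - 3)*(m^2 - 3*m - 10) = (m - 5)*(m - 3)*(m + 2)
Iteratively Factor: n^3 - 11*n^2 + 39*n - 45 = (n - 3)*(n^2 - 8*n + 15) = (n - 5)*(n - 3)*(n - 3)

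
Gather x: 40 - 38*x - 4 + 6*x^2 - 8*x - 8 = 6*x^2 - 46*x + 28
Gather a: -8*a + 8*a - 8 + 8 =0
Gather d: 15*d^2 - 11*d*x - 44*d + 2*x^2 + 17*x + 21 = 15*d^2 + d*(-11*x - 44) + 2*x^2 + 17*x + 21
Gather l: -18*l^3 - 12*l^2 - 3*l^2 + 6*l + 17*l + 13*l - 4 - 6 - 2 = -18*l^3 - 15*l^2 + 36*l - 12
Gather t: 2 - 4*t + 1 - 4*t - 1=2 - 8*t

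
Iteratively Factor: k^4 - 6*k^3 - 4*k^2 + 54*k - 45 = (k - 5)*(k^3 - k^2 - 9*k + 9) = (k - 5)*(k - 1)*(k^2 - 9) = (k - 5)*(k - 1)*(k + 3)*(k - 3)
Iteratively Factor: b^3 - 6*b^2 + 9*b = (b - 3)*(b^2 - 3*b) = b*(b - 3)*(b - 3)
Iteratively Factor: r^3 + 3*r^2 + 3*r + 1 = (r + 1)*(r^2 + 2*r + 1) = (r + 1)^2*(r + 1)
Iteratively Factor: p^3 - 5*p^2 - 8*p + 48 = (p + 3)*(p^2 - 8*p + 16) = (p - 4)*(p + 3)*(p - 4)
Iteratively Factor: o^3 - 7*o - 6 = (o + 1)*(o^2 - o - 6) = (o + 1)*(o + 2)*(o - 3)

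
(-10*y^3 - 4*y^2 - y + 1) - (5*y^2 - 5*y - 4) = -10*y^3 - 9*y^2 + 4*y + 5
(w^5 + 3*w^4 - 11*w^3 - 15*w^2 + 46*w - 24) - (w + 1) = w^5 + 3*w^4 - 11*w^3 - 15*w^2 + 45*w - 25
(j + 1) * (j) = j^2 + j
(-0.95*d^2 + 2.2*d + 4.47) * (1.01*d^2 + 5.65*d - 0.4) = -0.9595*d^4 - 3.1455*d^3 + 17.3247*d^2 + 24.3755*d - 1.788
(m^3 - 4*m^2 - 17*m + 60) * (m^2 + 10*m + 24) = m^5 + 6*m^4 - 33*m^3 - 206*m^2 + 192*m + 1440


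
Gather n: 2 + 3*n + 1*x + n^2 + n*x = n^2 + n*(x + 3) + x + 2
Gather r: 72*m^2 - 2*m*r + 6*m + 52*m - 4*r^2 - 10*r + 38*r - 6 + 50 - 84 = 72*m^2 + 58*m - 4*r^2 + r*(28 - 2*m) - 40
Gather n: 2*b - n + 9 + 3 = 2*b - n + 12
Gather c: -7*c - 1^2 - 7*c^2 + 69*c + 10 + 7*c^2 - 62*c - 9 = 0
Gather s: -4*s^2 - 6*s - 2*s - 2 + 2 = -4*s^2 - 8*s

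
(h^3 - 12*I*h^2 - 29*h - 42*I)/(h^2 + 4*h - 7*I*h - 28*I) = (h^2 - 5*I*h + 6)/(h + 4)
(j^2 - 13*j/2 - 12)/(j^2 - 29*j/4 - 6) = 2*(2*j + 3)/(4*j + 3)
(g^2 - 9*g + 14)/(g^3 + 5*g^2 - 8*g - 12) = (g - 7)/(g^2 + 7*g + 6)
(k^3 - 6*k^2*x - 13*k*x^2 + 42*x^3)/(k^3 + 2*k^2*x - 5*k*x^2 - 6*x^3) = (k - 7*x)/(k + x)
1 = 1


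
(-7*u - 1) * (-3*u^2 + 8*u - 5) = 21*u^3 - 53*u^2 + 27*u + 5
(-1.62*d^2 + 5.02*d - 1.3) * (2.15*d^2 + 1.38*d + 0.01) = -3.483*d^4 + 8.5574*d^3 + 4.1164*d^2 - 1.7438*d - 0.013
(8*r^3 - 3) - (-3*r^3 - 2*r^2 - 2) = 11*r^3 + 2*r^2 - 1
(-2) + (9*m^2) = 9*m^2 - 2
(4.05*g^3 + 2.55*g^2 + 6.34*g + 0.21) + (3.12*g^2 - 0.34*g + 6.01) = 4.05*g^3 + 5.67*g^2 + 6.0*g + 6.22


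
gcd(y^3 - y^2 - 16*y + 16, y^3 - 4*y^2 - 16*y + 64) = y^2 - 16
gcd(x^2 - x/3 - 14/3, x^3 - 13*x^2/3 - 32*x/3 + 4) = x + 2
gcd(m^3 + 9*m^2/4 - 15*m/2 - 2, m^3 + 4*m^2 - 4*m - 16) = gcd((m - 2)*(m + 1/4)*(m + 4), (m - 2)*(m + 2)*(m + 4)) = m^2 + 2*m - 8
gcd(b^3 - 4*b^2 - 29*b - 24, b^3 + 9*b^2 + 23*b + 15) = b^2 + 4*b + 3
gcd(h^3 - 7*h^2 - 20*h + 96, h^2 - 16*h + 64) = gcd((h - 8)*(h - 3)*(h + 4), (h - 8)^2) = h - 8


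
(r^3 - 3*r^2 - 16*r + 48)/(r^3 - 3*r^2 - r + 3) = (r^2 - 16)/(r^2 - 1)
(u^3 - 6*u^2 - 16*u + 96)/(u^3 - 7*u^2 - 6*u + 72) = (u + 4)/(u + 3)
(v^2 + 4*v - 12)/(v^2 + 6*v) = (v - 2)/v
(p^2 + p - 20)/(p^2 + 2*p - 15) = (p - 4)/(p - 3)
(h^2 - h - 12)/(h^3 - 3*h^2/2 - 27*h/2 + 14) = 2*(h + 3)/(2*h^2 + 5*h - 7)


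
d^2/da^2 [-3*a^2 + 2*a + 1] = -6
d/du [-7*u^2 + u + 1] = 1 - 14*u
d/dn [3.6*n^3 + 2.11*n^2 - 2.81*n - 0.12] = 10.8*n^2 + 4.22*n - 2.81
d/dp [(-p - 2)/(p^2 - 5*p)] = (p^2 + 4*p - 10)/(p^2*(p^2 - 10*p + 25))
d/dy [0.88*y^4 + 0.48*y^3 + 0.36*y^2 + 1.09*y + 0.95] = 3.52*y^3 + 1.44*y^2 + 0.72*y + 1.09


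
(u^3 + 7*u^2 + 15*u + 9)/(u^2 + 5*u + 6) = (u^2 + 4*u + 3)/(u + 2)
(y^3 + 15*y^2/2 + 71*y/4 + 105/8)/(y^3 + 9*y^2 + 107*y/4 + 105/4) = (y + 3/2)/(y + 3)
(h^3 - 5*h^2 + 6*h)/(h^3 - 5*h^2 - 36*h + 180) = h*(h^2 - 5*h + 6)/(h^3 - 5*h^2 - 36*h + 180)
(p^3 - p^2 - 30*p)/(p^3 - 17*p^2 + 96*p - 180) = p*(p + 5)/(p^2 - 11*p + 30)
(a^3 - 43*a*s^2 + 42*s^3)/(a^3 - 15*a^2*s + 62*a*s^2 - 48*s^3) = (-a - 7*s)/(-a + 8*s)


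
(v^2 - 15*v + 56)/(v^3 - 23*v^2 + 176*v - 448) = 1/(v - 8)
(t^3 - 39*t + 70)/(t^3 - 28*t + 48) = (t^3 - 39*t + 70)/(t^3 - 28*t + 48)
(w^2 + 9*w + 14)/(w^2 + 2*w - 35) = (w + 2)/(w - 5)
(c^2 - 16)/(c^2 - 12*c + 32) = (c + 4)/(c - 8)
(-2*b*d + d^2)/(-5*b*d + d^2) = (2*b - d)/(5*b - d)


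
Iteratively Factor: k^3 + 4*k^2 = (k)*(k^2 + 4*k) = k^2*(k + 4)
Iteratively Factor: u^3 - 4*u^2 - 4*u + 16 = (u - 2)*(u^2 - 2*u - 8) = (u - 4)*(u - 2)*(u + 2)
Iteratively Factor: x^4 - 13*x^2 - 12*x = (x + 1)*(x^3 - x^2 - 12*x) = x*(x + 1)*(x^2 - x - 12) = x*(x - 4)*(x + 1)*(x + 3)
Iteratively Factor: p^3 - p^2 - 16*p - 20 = (p + 2)*(p^2 - 3*p - 10) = (p + 2)^2*(p - 5)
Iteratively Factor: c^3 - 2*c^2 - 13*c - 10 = (c - 5)*(c^2 + 3*c + 2) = (c - 5)*(c + 2)*(c + 1)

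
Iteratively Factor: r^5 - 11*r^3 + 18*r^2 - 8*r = (r - 1)*(r^4 + r^3 - 10*r^2 + 8*r) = (r - 2)*(r - 1)*(r^3 + 3*r^2 - 4*r) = r*(r - 2)*(r - 1)*(r^2 + 3*r - 4) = r*(r - 2)*(r - 1)*(r + 4)*(r - 1)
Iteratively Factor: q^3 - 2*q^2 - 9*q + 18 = (q - 2)*(q^2 - 9) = (q - 2)*(q + 3)*(q - 3)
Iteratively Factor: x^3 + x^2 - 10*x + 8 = (x + 4)*(x^2 - 3*x + 2) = (x - 2)*(x + 4)*(x - 1)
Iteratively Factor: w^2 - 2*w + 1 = (w - 1)*(w - 1)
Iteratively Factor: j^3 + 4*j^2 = (j)*(j^2 + 4*j) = j^2*(j + 4)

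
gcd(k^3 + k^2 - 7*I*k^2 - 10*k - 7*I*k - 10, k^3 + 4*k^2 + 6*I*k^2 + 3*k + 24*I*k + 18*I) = k + 1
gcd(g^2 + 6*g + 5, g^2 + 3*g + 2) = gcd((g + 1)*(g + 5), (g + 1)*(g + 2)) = g + 1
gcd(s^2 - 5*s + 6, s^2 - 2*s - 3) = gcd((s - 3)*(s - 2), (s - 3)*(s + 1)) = s - 3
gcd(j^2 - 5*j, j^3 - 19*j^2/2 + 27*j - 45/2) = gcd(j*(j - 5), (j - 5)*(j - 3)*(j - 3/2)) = j - 5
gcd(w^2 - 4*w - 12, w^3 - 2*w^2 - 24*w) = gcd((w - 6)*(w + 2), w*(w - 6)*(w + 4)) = w - 6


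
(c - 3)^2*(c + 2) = c^3 - 4*c^2 - 3*c + 18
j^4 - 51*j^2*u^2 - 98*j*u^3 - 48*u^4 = (j - 8*u)*(j + u)^2*(j + 6*u)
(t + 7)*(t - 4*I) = t^2 + 7*t - 4*I*t - 28*I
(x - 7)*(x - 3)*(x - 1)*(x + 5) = x^4 - 6*x^3 - 24*x^2 + 134*x - 105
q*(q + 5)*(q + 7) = q^3 + 12*q^2 + 35*q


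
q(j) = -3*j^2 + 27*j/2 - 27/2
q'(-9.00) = 67.50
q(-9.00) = -378.00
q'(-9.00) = 67.50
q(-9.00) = -378.00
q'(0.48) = 10.62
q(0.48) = -7.71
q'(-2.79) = 30.24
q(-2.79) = -74.52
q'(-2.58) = 28.98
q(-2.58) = -68.30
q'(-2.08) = 25.98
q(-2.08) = -54.56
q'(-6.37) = 51.72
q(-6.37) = -221.23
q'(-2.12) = 26.22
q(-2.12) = -55.60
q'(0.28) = 11.82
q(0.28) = -9.96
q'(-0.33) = 15.48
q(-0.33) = -18.28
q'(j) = 27/2 - 6*j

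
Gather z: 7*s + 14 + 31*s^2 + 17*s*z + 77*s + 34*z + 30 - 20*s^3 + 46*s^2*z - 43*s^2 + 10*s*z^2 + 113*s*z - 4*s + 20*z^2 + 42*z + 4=-20*s^3 - 12*s^2 + 80*s + z^2*(10*s + 20) + z*(46*s^2 + 130*s + 76) + 48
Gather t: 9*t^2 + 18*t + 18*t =9*t^2 + 36*t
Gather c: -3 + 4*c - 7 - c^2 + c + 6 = -c^2 + 5*c - 4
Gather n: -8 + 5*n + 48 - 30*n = 40 - 25*n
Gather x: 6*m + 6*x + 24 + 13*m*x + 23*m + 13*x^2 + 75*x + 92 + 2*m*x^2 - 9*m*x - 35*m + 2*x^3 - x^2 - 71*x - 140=-6*m + 2*x^3 + x^2*(2*m + 12) + x*(4*m + 10) - 24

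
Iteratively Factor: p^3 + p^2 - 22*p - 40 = (p - 5)*(p^2 + 6*p + 8) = (p - 5)*(p + 2)*(p + 4)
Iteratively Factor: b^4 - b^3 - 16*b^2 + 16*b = (b + 4)*(b^3 - 5*b^2 + 4*b) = (b - 4)*(b + 4)*(b^2 - b) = b*(b - 4)*(b + 4)*(b - 1)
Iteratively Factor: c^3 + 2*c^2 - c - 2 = (c - 1)*(c^2 + 3*c + 2) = (c - 1)*(c + 1)*(c + 2)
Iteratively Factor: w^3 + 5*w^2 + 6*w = (w)*(w^2 + 5*w + 6) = w*(w + 3)*(w + 2)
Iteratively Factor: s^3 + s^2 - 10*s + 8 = (s + 4)*(s^2 - 3*s + 2) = (s - 1)*(s + 4)*(s - 2)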